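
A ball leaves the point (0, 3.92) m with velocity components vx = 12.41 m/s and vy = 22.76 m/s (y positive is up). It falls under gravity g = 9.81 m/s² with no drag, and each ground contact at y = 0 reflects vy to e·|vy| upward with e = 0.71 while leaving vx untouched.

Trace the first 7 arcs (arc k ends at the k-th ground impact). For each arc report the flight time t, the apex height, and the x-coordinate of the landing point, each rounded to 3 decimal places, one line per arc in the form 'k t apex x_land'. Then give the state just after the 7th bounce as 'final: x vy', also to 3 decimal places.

Arc 1: start y=3.920, vy=22.760 → t=4.806, apex=30.323, x_land=59.648, impact vy=-24.391
  bounce: vy ← 0.71·24.391 = 17.318
Arc 2: start y=0.000, vy=17.318 → t=3.531, apex=15.286, x_land=103.463, impact vy=-17.318
  bounce: vy ← 0.71·17.318 = 12.296
Arc 3: start y=0.000, vy=12.296 → t=2.507, apex=7.705, x_land=134.572, impact vy=-12.296
  bounce: vy ← 0.71·12.296 = 8.730
Arc 4: start y=0.000, vy=8.730 → t=1.780, apex=3.884, x_land=156.659, impact vy=-8.730
  bounce: vy ← 0.71·8.730 = 6.198
Arc 5: start y=0.000, vy=6.198 → t=1.264, apex=1.958, x_land=172.341, impact vy=-6.198
  bounce: vy ← 0.71·6.198 = 4.401
Arc 6: start y=0.000, vy=4.401 → t=0.897, apex=0.987, x_land=183.475, impact vy=-4.401
  bounce: vy ← 0.71·4.401 = 3.125
Arc 7: start y=0.000, vy=3.125 → t=0.637, apex=0.498, x_land=191.380, impact vy=-3.125
  bounce: vy ← 0.71·3.125 = 2.218

1 4.806 30.323 59.648
2 3.531 15.286 103.463
3 2.507 7.705 134.572
4 1.780 3.884 156.659
5 1.264 1.958 172.341
6 0.897 0.987 183.475
7 0.637 0.498 191.380
final: 191.380 2.218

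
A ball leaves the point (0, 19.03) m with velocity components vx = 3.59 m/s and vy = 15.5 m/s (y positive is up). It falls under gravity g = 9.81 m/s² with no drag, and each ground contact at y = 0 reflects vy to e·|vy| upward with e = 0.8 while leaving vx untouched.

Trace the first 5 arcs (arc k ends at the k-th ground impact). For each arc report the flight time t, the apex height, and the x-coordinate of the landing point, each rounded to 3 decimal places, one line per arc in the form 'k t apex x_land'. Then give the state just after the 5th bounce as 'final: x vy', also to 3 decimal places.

1 4.105 31.275 14.737
2 4.040 20.016 29.242
3 3.232 12.810 40.845
4 2.586 8.199 50.128
5 2.069 5.247 57.554
final: 57.554 8.117

Arc 1: start y=19.030, vy=15.500 → t=4.105, apex=31.275, x_land=14.737, impact vy=-24.771
  bounce: vy ← 0.8·24.771 = 19.817
Arc 2: start y=0.000, vy=19.817 → t=4.040, apex=20.016, x_land=29.242, impact vy=-19.817
  bounce: vy ← 0.8·19.817 = 15.854
Arc 3: start y=0.000, vy=15.854 → t=3.232, apex=12.810, x_land=40.845, impact vy=-15.854
  bounce: vy ← 0.8·15.854 = 12.683
Arc 4: start y=0.000, vy=12.683 → t=2.586, apex=8.199, x_land=50.128, impact vy=-12.683
  bounce: vy ← 0.8·12.683 = 10.146
Arc 5: start y=0.000, vy=10.146 → t=2.069, apex=5.247, x_land=57.554, impact vy=-10.146
  bounce: vy ← 0.8·10.146 = 8.117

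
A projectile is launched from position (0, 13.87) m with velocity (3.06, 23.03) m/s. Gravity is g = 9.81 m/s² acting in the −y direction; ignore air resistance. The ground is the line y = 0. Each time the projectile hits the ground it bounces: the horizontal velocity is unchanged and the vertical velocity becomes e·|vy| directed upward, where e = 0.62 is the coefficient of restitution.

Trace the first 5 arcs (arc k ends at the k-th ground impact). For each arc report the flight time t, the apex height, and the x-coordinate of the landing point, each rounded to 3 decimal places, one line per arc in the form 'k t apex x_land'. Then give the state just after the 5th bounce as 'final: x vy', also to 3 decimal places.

Arc 1: start y=13.870, vy=23.030 → t=5.235, apex=40.903, x_land=16.020, impact vy=-28.329
  bounce: vy ← 0.62·28.329 = 17.564
Arc 2: start y=0.000, vy=17.564 → t=3.581, apex=15.723, x_land=26.977, impact vy=-17.564
  bounce: vy ← 0.62·17.564 = 10.890
Arc 3: start y=0.000, vy=10.890 → t=2.220, apex=6.044, x_land=33.771, impact vy=-10.890
  bounce: vy ← 0.62·10.890 = 6.752
Arc 4: start y=0.000, vy=6.752 → t=1.376, apex=2.323, x_land=37.983, impact vy=-6.752
  bounce: vy ← 0.62·6.752 = 4.186
Arc 5: start y=0.000, vy=4.186 → t=0.853, apex=0.893, x_land=40.594, impact vy=-4.186
  bounce: vy ← 0.62·4.186 = 2.595

1 5.235 40.903 16.020
2 3.581 15.723 26.977
3 2.220 6.044 33.771
4 1.376 2.323 37.983
5 0.853 0.893 40.594
final: 40.594 2.595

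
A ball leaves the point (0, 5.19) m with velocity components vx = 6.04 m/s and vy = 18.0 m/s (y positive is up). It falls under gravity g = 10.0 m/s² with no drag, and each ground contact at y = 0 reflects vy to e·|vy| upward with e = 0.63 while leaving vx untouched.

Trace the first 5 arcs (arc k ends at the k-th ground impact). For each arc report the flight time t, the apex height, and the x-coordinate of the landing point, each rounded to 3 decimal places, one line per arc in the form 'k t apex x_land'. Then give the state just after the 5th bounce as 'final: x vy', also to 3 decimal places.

1 3.868 21.390 23.365
2 2.606 8.490 39.106
3 1.642 3.370 49.022
4 1.034 1.337 55.270
5 0.652 0.531 59.206
final: 59.206 2.053

Arc 1: start y=5.190, vy=18.000 → t=3.868, apex=21.390, x_land=23.365, impact vy=-20.683
  bounce: vy ← 0.63·20.683 = 13.030
Arc 2: start y=0.000, vy=13.030 → t=2.606, apex=8.490, x_land=39.106, impact vy=-13.030
  bounce: vy ← 0.63·13.030 = 8.209
Arc 3: start y=0.000, vy=8.209 → t=1.642, apex=3.370, x_land=49.022, impact vy=-8.209
  bounce: vy ← 0.63·8.209 = 5.172
Arc 4: start y=0.000, vy=5.172 → t=1.034, apex=1.337, x_land=55.270, impact vy=-5.172
  bounce: vy ← 0.63·5.172 = 3.258
Arc 5: start y=0.000, vy=3.258 → t=0.652, apex=0.531, x_land=59.206, impact vy=-3.258
  bounce: vy ← 0.63·3.258 = 2.053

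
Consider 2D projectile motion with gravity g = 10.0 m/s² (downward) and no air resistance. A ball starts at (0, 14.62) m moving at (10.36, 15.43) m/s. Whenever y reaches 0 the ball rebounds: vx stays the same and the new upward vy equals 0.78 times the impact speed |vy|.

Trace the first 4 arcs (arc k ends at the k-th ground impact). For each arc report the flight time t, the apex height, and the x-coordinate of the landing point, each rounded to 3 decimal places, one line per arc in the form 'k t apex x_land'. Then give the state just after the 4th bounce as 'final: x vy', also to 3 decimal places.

Arc 1: start y=14.620, vy=15.430 → t=3.846, apex=26.524, x_land=39.847, impact vy=-23.032
  bounce: vy ← 0.78·23.032 = 17.965
Arc 2: start y=0.000, vy=17.965 → t=3.593, apex=16.137, x_land=77.071, impact vy=-17.965
  bounce: vy ← 0.78·17.965 = 14.013
Arc 3: start y=0.000, vy=14.013 → t=2.803, apex=9.818, x_land=106.105, impact vy=-14.013
  bounce: vy ← 0.78·14.013 = 10.930
Arc 4: start y=0.000, vy=10.930 → t=2.186, apex=5.973, x_land=128.752, impact vy=-10.930
  bounce: vy ← 0.78·10.930 = 8.525

1 3.846 26.524 39.847
2 3.593 16.137 77.071
3 2.803 9.818 106.105
4 2.186 5.973 128.752
final: 128.752 8.525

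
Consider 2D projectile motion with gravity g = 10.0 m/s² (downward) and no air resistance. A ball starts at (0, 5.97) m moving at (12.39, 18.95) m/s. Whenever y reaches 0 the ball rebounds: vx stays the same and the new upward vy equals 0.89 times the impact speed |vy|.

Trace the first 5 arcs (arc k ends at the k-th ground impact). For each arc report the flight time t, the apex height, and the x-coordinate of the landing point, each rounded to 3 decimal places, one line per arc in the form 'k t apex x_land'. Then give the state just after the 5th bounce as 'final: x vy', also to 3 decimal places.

Arc 1: start y=5.970, vy=18.950 → t=4.082, apex=23.925, x_land=50.582, impact vy=-21.875
  bounce: vy ← 0.89·21.875 = 19.468
Arc 2: start y=0.000, vy=19.468 → t=3.894, apex=18.951, x_land=98.825, impact vy=-19.468
  bounce: vy ← 0.89·19.468 = 17.327
Arc 3: start y=0.000, vy=17.327 → t=3.465, apex=15.011, x_land=141.761, impact vy=-17.327
  bounce: vy ← 0.89·17.327 = 15.421
Arc 4: start y=0.000, vy=15.421 → t=3.084, apex=11.890, x_land=179.974, impact vy=-15.421
  bounce: vy ← 0.89·15.421 = 13.725
Arc 5: start y=0.000, vy=13.725 → t=2.745, apex=9.418, x_land=213.984, impact vy=-13.725
  bounce: vy ← 0.89·13.725 = 12.215

1 4.082 23.925 50.582
2 3.894 18.951 98.825
3 3.465 15.011 141.761
4 3.084 11.890 179.974
5 2.745 9.418 213.984
final: 213.984 12.215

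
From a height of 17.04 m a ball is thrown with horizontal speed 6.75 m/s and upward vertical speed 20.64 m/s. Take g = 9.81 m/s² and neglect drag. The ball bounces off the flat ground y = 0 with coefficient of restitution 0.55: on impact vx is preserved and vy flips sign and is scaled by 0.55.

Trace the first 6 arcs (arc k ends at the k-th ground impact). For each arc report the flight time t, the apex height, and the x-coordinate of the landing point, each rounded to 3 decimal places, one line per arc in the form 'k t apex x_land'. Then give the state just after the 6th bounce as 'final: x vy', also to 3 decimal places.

Arc 1: start y=17.040, vy=20.640 → t=4.915, apex=38.753, x_land=33.175, impact vy=-27.574
  bounce: vy ← 0.55·27.574 = 15.166
Arc 2: start y=0.000, vy=15.166 → t=3.092, apex=11.723, x_land=54.045, impact vy=-15.166
  bounce: vy ← 0.55·15.166 = 8.341
Arc 3: start y=0.000, vy=8.341 → t=1.701, apex=3.546, x_land=65.524, impact vy=-8.341
  bounce: vy ← 0.55·8.341 = 4.588
Arc 4: start y=0.000, vy=4.588 → t=0.935, apex=1.073, x_land=71.837, impact vy=-4.588
  bounce: vy ← 0.55·4.588 = 2.523
Arc 5: start y=0.000, vy=2.523 → t=0.514, apex=0.324, x_land=75.310, impact vy=-2.523
  bounce: vy ← 0.55·2.523 = 1.388
Arc 6: start y=0.000, vy=1.388 → t=0.283, apex=0.098, x_land=77.219, impact vy=-1.388
  bounce: vy ← 0.55·1.388 = 0.763

1 4.915 38.753 33.175
2 3.092 11.723 54.045
3 1.701 3.546 65.524
4 0.935 1.073 71.837
5 0.514 0.324 75.310
6 0.283 0.098 77.219
final: 77.219 0.763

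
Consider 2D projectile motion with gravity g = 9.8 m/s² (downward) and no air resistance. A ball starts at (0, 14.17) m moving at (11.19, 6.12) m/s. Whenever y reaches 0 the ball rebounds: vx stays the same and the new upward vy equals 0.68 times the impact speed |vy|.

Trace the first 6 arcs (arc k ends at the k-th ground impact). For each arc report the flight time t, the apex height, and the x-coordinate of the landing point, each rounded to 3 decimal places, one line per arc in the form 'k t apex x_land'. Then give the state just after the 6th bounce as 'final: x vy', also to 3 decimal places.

1 2.436 16.081 27.260
2 2.464 7.436 54.829
3 1.675 3.438 73.576
4 1.139 1.590 86.324
5 0.775 0.735 94.993
6 0.527 0.340 100.888
final: 100.888 1.755

Arc 1: start y=14.170, vy=6.120 → t=2.436, apex=16.081, x_land=27.260, impact vy=-17.753
  bounce: vy ← 0.68·17.753 = 12.072
Arc 2: start y=0.000, vy=12.072 → t=2.464, apex=7.436, x_land=54.829, impact vy=-12.072
  bounce: vy ← 0.68·12.072 = 8.209
Arc 3: start y=0.000, vy=8.209 → t=1.675, apex=3.438, x_land=73.576, impact vy=-8.209
  bounce: vy ← 0.68·8.209 = 5.582
Arc 4: start y=0.000, vy=5.582 → t=1.139, apex=1.590, x_land=86.324, impact vy=-5.582
  bounce: vy ← 0.68·5.582 = 3.796
Arc 5: start y=0.000, vy=3.796 → t=0.775, apex=0.735, x_land=94.993, impact vy=-3.796
  bounce: vy ← 0.68·3.796 = 2.581
Arc 6: start y=0.000, vy=2.581 → t=0.527, apex=0.340, x_land=100.888, impact vy=-2.581
  bounce: vy ← 0.68·2.581 = 1.755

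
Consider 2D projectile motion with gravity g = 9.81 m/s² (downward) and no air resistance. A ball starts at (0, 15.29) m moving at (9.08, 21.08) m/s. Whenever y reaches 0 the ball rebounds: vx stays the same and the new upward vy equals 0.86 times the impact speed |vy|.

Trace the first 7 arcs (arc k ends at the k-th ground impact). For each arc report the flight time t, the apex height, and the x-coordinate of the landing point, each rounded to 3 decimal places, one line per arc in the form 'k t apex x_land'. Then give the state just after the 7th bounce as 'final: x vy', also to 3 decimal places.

1 4.930 37.939 44.764
2 4.784 28.059 88.199
3 4.114 20.753 125.552
4 3.538 15.349 157.677
5 3.043 11.352 185.303
6 2.617 8.396 209.062
7 2.250 6.210 229.495
final: 229.495 9.492

Arc 1: start y=15.290, vy=21.080 → t=4.930, apex=37.939, x_land=44.764, impact vy=-27.283
  bounce: vy ← 0.86·27.283 = 23.463
Arc 2: start y=0.000, vy=23.463 → t=4.784, apex=28.059, x_land=88.199, impact vy=-23.463
  bounce: vy ← 0.86·23.463 = 20.178
Arc 3: start y=0.000, vy=20.178 → t=4.114, apex=20.753, x_land=125.552, impact vy=-20.178
  bounce: vy ← 0.86·20.178 = 17.353
Arc 4: start y=0.000, vy=17.353 → t=3.538, apex=15.349, x_land=157.677, impact vy=-17.353
  bounce: vy ← 0.86·17.353 = 14.924
Arc 5: start y=0.000, vy=14.924 → t=3.043, apex=11.352, x_land=185.303, impact vy=-14.924
  bounce: vy ← 0.86·14.924 = 12.835
Arc 6: start y=0.000, vy=12.835 → t=2.617, apex=8.396, x_land=209.062, impact vy=-12.835
  bounce: vy ← 0.86·12.835 = 11.038
Arc 7: start y=0.000, vy=11.038 → t=2.250, apex=6.210, x_land=229.495, impact vy=-11.038
  bounce: vy ← 0.86·11.038 = 9.492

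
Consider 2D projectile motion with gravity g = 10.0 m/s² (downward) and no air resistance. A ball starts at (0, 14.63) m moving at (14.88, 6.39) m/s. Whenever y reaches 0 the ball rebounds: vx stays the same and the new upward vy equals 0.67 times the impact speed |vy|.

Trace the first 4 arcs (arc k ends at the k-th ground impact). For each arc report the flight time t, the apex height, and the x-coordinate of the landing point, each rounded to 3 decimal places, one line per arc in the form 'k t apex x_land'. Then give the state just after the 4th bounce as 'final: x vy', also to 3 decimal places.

1 2.465 16.672 36.679
2 2.447 7.484 73.089
3 1.639 3.360 97.483
4 1.098 1.508 113.827
final: 113.827 3.680

Arc 1: start y=14.630, vy=6.390 → t=2.465, apex=16.672, x_land=36.679, impact vy=-18.260
  bounce: vy ← 0.67·18.260 = 12.234
Arc 2: start y=0.000, vy=12.234 → t=2.447, apex=7.484, x_land=73.089, impact vy=-12.234
  bounce: vy ← 0.67·12.234 = 8.197
Arc 3: start y=0.000, vy=8.197 → t=1.639, apex=3.360, x_land=97.483, impact vy=-8.197
  bounce: vy ← 0.67·8.197 = 5.492
Arc 4: start y=0.000, vy=5.492 → t=1.098, apex=1.508, x_land=113.827, impact vy=-5.492
  bounce: vy ← 0.67·5.492 = 3.680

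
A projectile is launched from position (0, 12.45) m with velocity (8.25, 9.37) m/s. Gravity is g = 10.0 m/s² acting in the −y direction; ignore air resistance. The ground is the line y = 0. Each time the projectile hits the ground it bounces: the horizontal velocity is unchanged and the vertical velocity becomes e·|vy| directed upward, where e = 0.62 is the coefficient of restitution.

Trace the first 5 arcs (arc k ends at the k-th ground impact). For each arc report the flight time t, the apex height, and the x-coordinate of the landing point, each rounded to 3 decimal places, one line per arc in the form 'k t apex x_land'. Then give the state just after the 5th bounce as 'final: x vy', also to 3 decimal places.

1 2.772 16.840 22.871
2 2.276 6.473 41.645
3 1.411 2.488 53.285
4 0.875 0.957 60.502
5 0.542 0.368 64.976
final: 64.976 1.681

Arc 1: start y=12.450, vy=9.370 → t=2.772, apex=16.840, x_land=22.871, impact vy=-18.352
  bounce: vy ← 0.62·18.352 = 11.378
Arc 2: start y=0.000, vy=11.378 → t=2.276, apex=6.473, x_land=41.645, impact vy=-11.378
  bounce: vy ← 0.62·11.378 = 7.055
Arc 3: start y=0.000, vy=7.055 → t=1.411, apex=2.488, x_land=53.285, impact vy=-7.055
  bounce: vy ← 0.62·7.055 = 4.374
Arc 4: start y=0.000, vy=4.374 → t=0.875, apex=0.957, x_land=60.502, impact vy=-4.374
  bounce: vy ← 0.62·4.374 = 2.712
Arc 5: start y=0.000, vy=2.712 → t=0.542, apex=0.368, x_land=64.976, impact vy=-2.712
  bounce: vy ← 0.62·2.712 = 1.681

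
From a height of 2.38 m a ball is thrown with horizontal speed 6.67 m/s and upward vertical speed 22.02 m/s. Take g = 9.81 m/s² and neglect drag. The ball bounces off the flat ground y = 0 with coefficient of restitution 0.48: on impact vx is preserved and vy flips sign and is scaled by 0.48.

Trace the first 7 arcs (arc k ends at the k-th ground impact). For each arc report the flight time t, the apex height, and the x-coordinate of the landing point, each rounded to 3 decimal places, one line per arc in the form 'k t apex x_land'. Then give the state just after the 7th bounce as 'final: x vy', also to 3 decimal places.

Arc 1: start y=2.380, vy=22.020 → t=4.595, apex=27.094, x_land=30.648, impact vy=-23.056
  bounce: vy ← 0.48·23.056 = 11.067
Arc 2: start y=0.000, vy=11.067 → t=2.256, apex=6.242, x_land=45.697, impact vy=-11.067
  bounce: vy ← 0.48·11.067 = 5.312
Arc 3: start y=0.000, vy=5.312 → t=1.083, apex=1.438, x_land=52.921, impact vy=-5.312
  bounce: vy ← 0.48·5.312 = 2.550
Arc 4: start y=0.000, vy=2.550 → t=0.520, apex=0.331, x_land=56.388, impact vy=-2.550
  bounce: vy ← 0.48·2.550 = 1.224
Arc 5: start y=0.000, vy=1.224 → t=0.250, apex=0.076, x_land=58.052, impact vy=-1.224
  bounce: vy ← 0.48·1.224 = 0.587
Arc 6: start y=0.000, vy=0.587 → t=0.120, apex=0.018, x_land=58.851, impact vy=-0.587
  bounce: vy ← 0.48·0.587 = 0.282
Arc 7: start y=0.000, vy=0.282 → t=0.057, apex=0.004, x_land=59.235, impact vy=-0.282
  bounce: vy ← 0.48·0.282 = 0.135

1 4.595 27.094 30.648
2 2.256 6.242 45.697
3 1.083 1.438 52.921
4 0.520 0.331 56.388
5 0.250 0.076 58.052
6 0.120 0.018 58.851
7 0.057 0.004 59.235
final: 59.235 0.135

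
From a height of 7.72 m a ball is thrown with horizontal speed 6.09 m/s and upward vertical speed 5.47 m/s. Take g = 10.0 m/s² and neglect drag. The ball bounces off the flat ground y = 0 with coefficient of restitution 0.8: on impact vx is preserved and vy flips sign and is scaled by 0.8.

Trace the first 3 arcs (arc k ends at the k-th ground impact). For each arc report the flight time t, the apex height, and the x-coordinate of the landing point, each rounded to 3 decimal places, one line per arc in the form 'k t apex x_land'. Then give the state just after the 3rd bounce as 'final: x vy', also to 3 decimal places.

1 1.905 9.216 11.599
2 2.172 5.898 24.828
3 1.738 3.775 35.411
final: 35.411 6.951

Arc 1: start y=7.720, vy=5.470 → t=1.905, apex=9.216, x_land=11.599, impact vy=-13.576
  bounce: vy ← 0.8·13.576 = 10.861
Arc 2: start y=0.000, vy=10.861 → t=2.172, apex=5.898, x_land=24.828, impact vy=-10.861
  bounce: vy ← 0.8·10.861 = 8.689
Arc 3: start y=0.000, vy=8.689 → t=1.738, apex=3.775, x_land=35.411, impact vy=-8.689
  bounce: vy ← 0.8·8.689 = 6.951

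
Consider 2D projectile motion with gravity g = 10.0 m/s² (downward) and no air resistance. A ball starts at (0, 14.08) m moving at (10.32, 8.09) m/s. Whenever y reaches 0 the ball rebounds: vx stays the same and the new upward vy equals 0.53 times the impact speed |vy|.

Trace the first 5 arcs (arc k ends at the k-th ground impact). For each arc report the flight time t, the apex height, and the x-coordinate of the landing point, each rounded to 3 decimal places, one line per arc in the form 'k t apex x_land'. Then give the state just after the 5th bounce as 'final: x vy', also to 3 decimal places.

1 2.672 17.352 27.574
2 1.975 4.874 47.953
3 1.047 1.369 58.754
4 0.555 0.385 64.478
5 0.294 0.108 67.512
final: 67.512 0.779

Arc 1: start y=14.080, vy=8.090 → t=2.672, apex=17.352, x_land=27.574, impact vy=-18.629
  bounce: vy ← 0.53·18.629 = 9.873
Arc 2: start y=0.000, vy=9.873 → t=1.975, apex=4.874, x_land=47.953, impact vy=-9.873
  bounce: vy ← 0.53·9.873 = 5.233
Arc 3: start y=0.000, vy=5.233 → t=1.047, apex=1.369, x_land=58.754, impact vy=-5.233
  bounce: vy ← 0.53·5.233 = 2.773
Arc 4: start y=0.000, vy=2.773 → t=0.555, apex=0.385, x_land=64.478, impact vy=-2.773
  bounce: vy ← 0.53·2.773 = 1.470
Arc 5: start y=0.000, vy=1.470 → t=0.294, apex=0.108, x_land=67.512, impact vy=-1.470
  bounce: vy ← 0.53·1.470 = 0.779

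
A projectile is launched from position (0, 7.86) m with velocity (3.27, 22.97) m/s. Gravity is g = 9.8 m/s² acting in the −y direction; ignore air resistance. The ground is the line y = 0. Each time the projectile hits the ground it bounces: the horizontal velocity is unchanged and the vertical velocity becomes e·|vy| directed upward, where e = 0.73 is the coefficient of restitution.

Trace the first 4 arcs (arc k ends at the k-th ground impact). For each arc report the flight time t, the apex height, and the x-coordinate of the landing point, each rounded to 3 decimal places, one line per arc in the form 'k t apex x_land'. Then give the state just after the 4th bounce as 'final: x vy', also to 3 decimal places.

1 5.008 34.779 16.376
2 3.890 18.534 29.096
3 2.839 9.877 38.381
4 2.073 5.263 45.159
final: 45.159 7.414

Arc 1: start y=7.860, vy=22.970 → t=5.008, apex=34.779, x_land=16.376, impact vy=-26.109
  bounce: vy ← 0.73·26.109 = 19.060
Arc 2: start y=0.000, vy=19.060 → t=3.890, apex=18.534, x_land=29.096, impact vy=-19.060
  bounce: vy ← 0.73·19.060 = 13.913
Arc 3: start y=0.000, vy=13.913 → t=2.839, apex=9.877, x_land=38.381, impact vy=-13.913
  bounce: vy ← 0.73·13.913 = 10.157
Arc 4: start y=0.000, vy=10.157 → t=2.073, apex=5.263, x_land=45.159, impact vy=-10.157
  bounce: vy ← 0.73·10.157 = 7.414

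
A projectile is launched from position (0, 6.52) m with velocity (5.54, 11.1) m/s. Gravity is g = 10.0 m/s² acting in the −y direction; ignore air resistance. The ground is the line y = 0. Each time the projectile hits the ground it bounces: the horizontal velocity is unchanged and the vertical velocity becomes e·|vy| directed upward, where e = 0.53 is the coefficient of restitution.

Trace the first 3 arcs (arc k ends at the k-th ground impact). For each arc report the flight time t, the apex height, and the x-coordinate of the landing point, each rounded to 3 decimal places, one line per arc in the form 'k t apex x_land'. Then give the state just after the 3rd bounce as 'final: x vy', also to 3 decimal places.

Arc 1: start y=6.520, vy=11.100 → t=2.703, apex=12.680, x_land=14.972, impact vy=-15.925
  bounce: vy ← 0.53·15.925 = 8.440
Arc 2: start y=0.000, vy=8.440 → t=1.688, apex=3.562, x_land=24.324, impact vy=-8.440
  bounce: vy ← 0.53·8.440 = 4.473
Arc 3: start y=0.000, vy=4.473 → t=0.895, apex=1.001, x_land=29.280, impact vy=-4.473
  bounce: vy ← 0.53·4.473 = 2.371

1 2.703 12.680 14.972
2 1.688 3.562 24.324
3 0.895 1.001 29.280
final: 29.280 2.371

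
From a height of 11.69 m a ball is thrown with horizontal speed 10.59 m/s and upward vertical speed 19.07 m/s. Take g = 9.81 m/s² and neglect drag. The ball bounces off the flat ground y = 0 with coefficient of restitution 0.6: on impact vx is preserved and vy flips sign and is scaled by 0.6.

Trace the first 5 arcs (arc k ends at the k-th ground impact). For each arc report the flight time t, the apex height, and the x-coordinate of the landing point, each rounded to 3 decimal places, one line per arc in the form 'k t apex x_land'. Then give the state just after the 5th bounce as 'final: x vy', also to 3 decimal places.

Arc 1: start y=11.690, vy=19.070 → t=4.426, apex=30.225, x_land=46.875, impact vy=-24.352
  bounce: vy ← 0.6·24.352 = 14.611
Arc 2: start y=0.000, vy=14.611 → t=2.979, apex=10.881, x_land=78.421, impact vy=-14.611
  bounce: vy ← 0.6·14.611 = 8.767
Arc 3: start y=0.000, vy=8.767 → t=1.787, apex=3.917, x_land=97.348, impact vy=-8.767
  bounce: vy ← 0.6·8.767 = 5.260
Arc 4: start y=0.000, vy=5.260 → t=1.072, apex=1.410, x_land=108.705, impact vy=-5.260
  bounce: vy ← 0.6·5.260 = 3.156
Arc 5: start y=0.000, vy=3.156 → t=0.643, apex=0.508, x_land=115.519, impact vy=-3.156
  bounce: vy ← 0.6·3.156 = 1.894

1 4.426 30.225 46.875
2 2.979 10.881 78.421
3 1.787 3.917 97.348
4 1.072 1.410 108.705
5 0.643 0.508 115.519
final: 115.519 1.894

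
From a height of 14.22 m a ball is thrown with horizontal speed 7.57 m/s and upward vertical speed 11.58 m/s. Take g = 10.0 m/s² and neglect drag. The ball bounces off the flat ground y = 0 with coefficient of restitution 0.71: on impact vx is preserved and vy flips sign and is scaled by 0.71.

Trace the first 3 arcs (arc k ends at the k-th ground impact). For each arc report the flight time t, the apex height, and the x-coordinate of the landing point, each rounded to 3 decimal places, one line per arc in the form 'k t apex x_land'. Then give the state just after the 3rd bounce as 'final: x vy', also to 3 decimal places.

Arc 1: start y=14.220, vy=11.580 → t=3.204, apex=20.925, x_land=24.252, impact vy=-20.457
  bounce: vy ← 0.71·20.457 = 14.525
Arc 2: start y=0.000, vy=14.525 → t=2.905, apex=10.548, x_land=46.242, impact vy=-14.525
  bounce: vy ← 0.71·14.525 = 10.312
Arc 3: start y=0.000, vy=10.312 → t=2.062, apex=5.317, x_land=61.855, impact vy=-10.312
  bounce: vy ← 0.71·10.312 = 7.322

1 3.204 20.925 24.252
2 2.905 10.548 46.242
3 2.062 5.317 61.855
final: 61.855 7.322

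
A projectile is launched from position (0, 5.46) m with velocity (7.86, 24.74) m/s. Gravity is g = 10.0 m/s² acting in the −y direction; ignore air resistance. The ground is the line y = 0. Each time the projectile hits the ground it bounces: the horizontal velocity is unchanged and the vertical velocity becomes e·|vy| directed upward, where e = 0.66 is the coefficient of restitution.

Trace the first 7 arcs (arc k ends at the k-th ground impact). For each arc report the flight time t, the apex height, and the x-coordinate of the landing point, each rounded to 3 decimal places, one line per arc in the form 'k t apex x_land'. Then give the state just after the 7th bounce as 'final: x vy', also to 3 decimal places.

Arc 1: start y=5.460, vy=24.740 → t=5.160, apex=36.063, x_land=40.555, impact vy=-26.856
  bounce: vy ← 0.66·26.856 = 17.725
Arc 2: start y=0.000, vy=17.725 → t=3.545, apex=15.709, x_land=68.419, impact vy=-17.725
  bounce: vy ← 0.66·17.725 = 11.699
Arc 3: start y=0.000, vy=11.699 → t=2.340, apex=6.843, x_land=86.809, impact vy=-11.699
  bounce: vy ← 0.66·11.699 = 7.721
Arc 4: start y=0.000, vy=7.721 → t=1.544, apex=2.981, x_land=98.947, impact vy=-7.721
  bounce: vy ← 0.66·7.721 = 5.096
Arc 5: start y=0.000, vy=5.096 → t=1.019, apex=1.298, x_land=106.958, impact vy=-5.096
  bounce: vy ← 0.66·5.096 = 3.363
Arc 6: start y=0.000, vy=3.363 → t=0.673, apex=0.566, x_land=112.245, impact vy=-3.363
  bounce: vy ← 0.66·3.363 = 2.220
Arc 7: start y=0.000, vy=2.220 → t=0.444, apex=0.246, x_land=115.734, impact vy=-2.220
  bounce: vy ← 0.66·2.220 = 1.465

1 5.160 36.063 40.555
2 3.545 15.709 68.419
3 2.340 6.843 86.809
4 1.544 2.981 98.947
5 1.019 1.298 106.958
6 0.673 0.566 112.245
7 0.444 0.246 115.734
final: 115.734 1.465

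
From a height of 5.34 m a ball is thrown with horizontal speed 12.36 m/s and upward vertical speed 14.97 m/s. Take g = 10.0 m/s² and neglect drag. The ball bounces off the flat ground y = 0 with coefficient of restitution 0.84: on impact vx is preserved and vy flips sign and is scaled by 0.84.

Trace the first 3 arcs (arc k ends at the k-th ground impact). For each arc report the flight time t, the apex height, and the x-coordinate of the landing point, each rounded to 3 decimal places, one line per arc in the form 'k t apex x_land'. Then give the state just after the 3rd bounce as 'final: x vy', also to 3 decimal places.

Arc 1: start y=5.340, vy=14.970 → t=3.316, apex=16.545, x_land=40.987, impact vy=-18.191
  bounce: vy ← 0.84·18.191 = 15.280
Arc 2: start y=0.000, vy=15.280 → t=3.056, apex=11.674, x_land=78.759, impact vy=-15.280
  bounce: vy ← 0.84·15.280 = 12.835
Arc 3: start y=0.000, vy=12.835 → t=2.567, apex=8.237, x_land=110.488, impact vy=-12.835
  bounce: vy ← 0.84·12.835 = 10.782

1 3.316 16.545 40.987
2 3.056 11.674 78.759
3 2.567 8.237 110.488
final: 110.488 10.782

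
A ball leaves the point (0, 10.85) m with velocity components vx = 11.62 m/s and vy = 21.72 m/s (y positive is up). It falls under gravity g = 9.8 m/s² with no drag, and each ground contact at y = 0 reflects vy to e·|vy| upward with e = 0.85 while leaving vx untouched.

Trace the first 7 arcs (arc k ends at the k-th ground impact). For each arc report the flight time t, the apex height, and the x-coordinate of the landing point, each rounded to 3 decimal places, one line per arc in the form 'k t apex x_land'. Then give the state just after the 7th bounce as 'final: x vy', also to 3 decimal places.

1 4.886 34.919 56.774
2 4.538 25.229 109.508
3 3.857 18.228 154.331
4 3.279 13.170 192.432
5 2.787 9.515 224.817
6 2.369 6.875 252.344
7 2.014 4.967 275.743
final: 275.743 8.387

Arc 1: start y=10.850, vy=21.720 → t=4.886, apex=34.919, x_land=56.774, impact vy=-26.161
  bounce: vy ← 0.85·26.161 = 22.237
Arc 2: start y=0.000, vy=22.237 → t=4.538, apex=25.229, x_land=109.508, impact vy=-22.237
  bounce: vy ← 0.85·22.237 = 18.902
Arc 3: start y=0.000, vy=18.902 → t=3.857, apex=18.228, x_land=154.331, impact vy=-18.902
  bounce: vy ← 0.85·18.902 = 16.066
Arc 4: start y=0.000, vy=16.066 → t=3.279, apex=13.170, x_land=192.432, impact vy=-16.066
  bounce: vy ← 0.85·16.066 = 13.656
Arc 5: start y=0.000, vy=13.656 → t=2.787, apex=9.515, x_land=224.817, impact vy=-13.656
  bounce: vy ← 0.85·13.656 = 11.608
Arc 6: start y=0.000, vy=11.608 → t=2.369, apex=6.875, x_land=252.344, impact vy=-11.608
  bounce: vy ← 0.85·11.608 = 9.867
Arc 7: start y=0.000, vy=9.867 → t=2.014, apex=4.967, x_land=275.743, impact vy=-9.867
  bounce: vy ← 0.85·9.867 = 8.387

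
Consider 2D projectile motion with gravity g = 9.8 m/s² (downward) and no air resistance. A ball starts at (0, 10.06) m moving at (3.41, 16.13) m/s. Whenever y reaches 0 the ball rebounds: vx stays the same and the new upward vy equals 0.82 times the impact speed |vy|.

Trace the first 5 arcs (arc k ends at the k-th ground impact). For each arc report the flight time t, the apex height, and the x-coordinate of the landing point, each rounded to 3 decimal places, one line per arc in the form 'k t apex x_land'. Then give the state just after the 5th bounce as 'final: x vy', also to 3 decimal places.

Arc 1: start y=10.060, vy=16.130 → t=3.828, apex=23.334, x_land=13.054, impact vy=-21.386
  bounce: vy ← 0.82·21.386 = 17.536
Arc 2: start y=0.000, vy=17.536 → t=3.579, apex=15.690, x_land=25.258, impact vy=-17.536
  bounce: vy ← 0.82·17.536 = 14.380
Arc 3: start y=0.000, vy=14.380 → t=2.935, apex=10.550, x_land=35.265, impact vy=-14.380
  bounce: vy ← 0.82·14.380 = 11.791
Arc 4: start y=0.000, vy=11.791 → t=2.406, apex=7.094, x_land=43.471, impact vy=-11.791
  bounce: vy ← 0.82·11.791 = 9.669
Arc 5: start y=0.000, vy=9.669 → t=1.973, apex=4.770, x_land=50.200, impact vy=-9.669
  bounce: vy ← 0.82·9.669 = 7.929

1 3.828 23.334 13.054
2 3.579 15.690 25.258
3 2.935 10.550 35.265
4 2.406 7.094 43.471
5 1.973 4.770 50.200
final: 50.200 7.929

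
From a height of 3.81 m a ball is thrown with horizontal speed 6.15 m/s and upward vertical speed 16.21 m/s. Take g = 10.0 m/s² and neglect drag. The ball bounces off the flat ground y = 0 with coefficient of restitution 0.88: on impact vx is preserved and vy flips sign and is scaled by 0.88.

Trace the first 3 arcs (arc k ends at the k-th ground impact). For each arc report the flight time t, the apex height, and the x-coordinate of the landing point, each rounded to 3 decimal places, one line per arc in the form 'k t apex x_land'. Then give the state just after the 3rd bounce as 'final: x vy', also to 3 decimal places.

Arc 1: start y=3.810, vy=16.210 → t=3.462, apex=16.948, x_land=21.292, impact vy=-18.411
  bounce: vy ← 0.88·18.411 = 16.202
Arc 2: start y=0.000, vy=16.202 → t=3.240, apex=13.125, x_land=41.220, impact vy=-16.202
  bounce: vy ← 0.88·16.202 = 14.257
Arc 3: start y=0.000, vy=14.257 → t=2.851, apex=10.164, x_land=58.757, impact vy=-14.257
  bounce: vy ← 0.88·14.257 = 12.547

1 3.462 16.948 21.292
2 3.240 13.125 41.220
3 2.851 10.164 58.757
final: 58.757 12.547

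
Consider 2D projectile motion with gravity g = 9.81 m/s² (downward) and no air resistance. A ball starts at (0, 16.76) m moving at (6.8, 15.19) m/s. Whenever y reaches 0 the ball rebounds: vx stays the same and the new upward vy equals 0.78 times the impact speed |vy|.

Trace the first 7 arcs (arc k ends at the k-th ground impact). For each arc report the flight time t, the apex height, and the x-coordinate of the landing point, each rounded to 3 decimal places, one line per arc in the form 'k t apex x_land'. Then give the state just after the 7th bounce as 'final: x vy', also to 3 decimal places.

1 3.960 28.520 26.926
2 3.762 17.352 52.506
3 2.934 10.557 72.458
4 2.289 6.423 88.020
5 1.785 3.908 100.159
6 1.392 2.377 109.627
7 1.086 1.446 117.012
final: 117.012 4.155

Arc 1: start y=16.760, vy=15.190 → t=3.960, apex=28.520, x_land=26.926, impact vy=-23.655
  bounce: vy ← 0.78·23.655 = 18.451
Arc 2: start y=0.000, vy=18.451 → t=3.762, apex=17.352, x_land=52.506, impact vy=-18.451
  bounce: vy ← 0.78·18.451 = 14.392
Arc 3: start y=0.000, vy=14.392 → t=2.934, apex=10.557, x_land=72.458, impact vy=-14.392
  bounce: vy ← 0.78·14.392 = 11.226
Arc 4: start y=0.000, vy=11.226 → t=2.289, apex=6.423, x_land=88.020, impact vy=-11.226
  bounce: vy ← 0.78·11.226 = 8.756
Arc 5: start y=0.000, vy=8.756 → t=1.785, apex=3.908, x_land=100.159, impact vy=-8.756
  bounce: vy ← 0.78·8.756 = 6.830
Arc 6: start y=0.000, vy=6.830 → t=1.392, apex=2.377, x_land=109.627, impact vy=-6.830
  bounce: vy ← 0.78·6.830 = 5.327
Arc 7: start y=0.000, vy=5.327 → t=1.086, apex=1.446, x_land=117.012, impact vy=-5.327
  bounce: vy ← 0.78·5.327 = 4.155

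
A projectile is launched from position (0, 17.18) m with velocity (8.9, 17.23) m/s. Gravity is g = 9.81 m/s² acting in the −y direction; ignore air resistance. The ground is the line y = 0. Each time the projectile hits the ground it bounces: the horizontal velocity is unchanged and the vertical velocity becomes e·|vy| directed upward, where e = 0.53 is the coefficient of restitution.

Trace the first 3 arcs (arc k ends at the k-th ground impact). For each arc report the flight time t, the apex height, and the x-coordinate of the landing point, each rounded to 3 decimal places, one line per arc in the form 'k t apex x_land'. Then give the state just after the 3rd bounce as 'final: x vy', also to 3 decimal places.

Arc 1: start y=17.180, vy=17.230 → t=4.323, apex=32.311, x_land=38.474, impact vy=-25.178
  bounce: vy ← 0.53·25.178 = 13.344
Arc 2: start y=0.000, vy=13.344 → t=2.721, apex=9.076, x_land=62.688, impact vy=-13.344
  bounce: vy ← 0.53·13.344 = 7.073
Arc 3: start y=0.000, vy=7.073 → t=1.442, apex=2.550, x_land=75.521, impact vy=-7.073
  bounce: vy ← 0.53·7.073 = 3.748

1 4.323 32.311 38.474
2 2.721 9.076 62.688
3 1.442 2.550 75.521
final: 75.521 3.748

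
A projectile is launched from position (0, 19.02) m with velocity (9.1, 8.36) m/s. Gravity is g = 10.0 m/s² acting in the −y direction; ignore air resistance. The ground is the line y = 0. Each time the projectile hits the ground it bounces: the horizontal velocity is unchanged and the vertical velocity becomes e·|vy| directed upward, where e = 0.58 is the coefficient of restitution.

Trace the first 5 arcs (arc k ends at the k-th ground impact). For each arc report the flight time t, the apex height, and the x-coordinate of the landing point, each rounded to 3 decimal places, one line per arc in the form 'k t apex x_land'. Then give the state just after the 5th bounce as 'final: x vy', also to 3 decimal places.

Arc 1: start y=19.020, vy=8.360 → t=2.958, apex=22.514, x_land=26.918, impact vy=-21.220
  bounce: vy ← 0.58·21.220 = 12.308
Arc 2: start y=0.000, vy=12.308 → t=2.462, apex=7.574, x_land=49.318, impact vy=-12.308
  bounce: vy ← 0.58·12.308 = 7.138
Arc 3: start y=0.000, vy=7.138 → t=1.428, apex=2.548, x_land=62.310, impact vy=-7.138
  bounce: vy ← 0.58·7.138 = 4.140
Arc 4: start y=0.000, vy=4.140 → t=0.828, apex=0.857, x_land=69.845, impact vy=-4.140
  bounce: vy ← 0.58·4.140 = 2.401
Arc 5: start y=0.000, vy=2.401 → t=0.480, apex=0.288, x_land=74.215, impact vy=-2.401
  bounce: vy ← 0.58·2.401 = 1.393

1 2.958 22.514 26.918
2 2.462 7.574 49.318
3 1.428 2.548 62.310
4 0.828 0.857 69.845
5 0.480 0.288 74.215
final: 74.215 1.393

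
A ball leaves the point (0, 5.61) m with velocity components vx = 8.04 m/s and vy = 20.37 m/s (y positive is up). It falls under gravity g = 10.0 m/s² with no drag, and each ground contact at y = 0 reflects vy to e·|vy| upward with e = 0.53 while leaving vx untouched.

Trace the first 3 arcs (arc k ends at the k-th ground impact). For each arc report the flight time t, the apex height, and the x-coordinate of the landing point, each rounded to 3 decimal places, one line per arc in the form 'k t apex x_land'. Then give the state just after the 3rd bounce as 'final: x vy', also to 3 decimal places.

Arc 1: start y=5.610, vy=20.370 → t=4.333, apex=26.357, x_land=34.837, impact vy=-22.959
  bounce: vy ← 0.53·22.959 = 12.169
Arc 2: start y=0.000, vy=12.169 → t=2.434, apex=7.404, x_land=54.404, impact vy=-12.169
  bounce: vy ← 0.53·12.169 = 6.449
Arc 3: start y=0.000, vy=6.449 → t=1.290, apex=2.080, x_land=64.774, impact vy=-6.449
  bounce: vy ← 0.53·6.449 = 3.418

1 4.333 26.357 34.837
2 2.434 7.404 54.404
3 1.290 2.080 64.774
final: 64.774 3.418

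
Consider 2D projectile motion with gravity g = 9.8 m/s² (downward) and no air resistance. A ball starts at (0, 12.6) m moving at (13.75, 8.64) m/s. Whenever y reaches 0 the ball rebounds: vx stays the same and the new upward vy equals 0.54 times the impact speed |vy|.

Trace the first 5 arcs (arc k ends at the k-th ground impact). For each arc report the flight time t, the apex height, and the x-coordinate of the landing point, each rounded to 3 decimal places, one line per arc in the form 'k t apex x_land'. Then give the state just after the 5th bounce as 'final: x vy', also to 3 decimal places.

1 2.712 16.409 37.284
2 1.976 4.785 64.459
3 1.067 1.395 79.133
4 0.576 0.407 87.057
5 0.311 0.119 91.336
final: 91.336 0.823

Arc 1: start y=12.600, vy=8.640 → t=2.712, apex=16.409, x_land=37.284, impact vy=-17.933
  bounce: vy ← 0.54·17.933 = 9.684
Arc 2: start y=0.000, vy=9.684 → t=1.976, apex=4.785, x_land=64.459, impact vy=-9.684
  bounce: vy ← 0.54·9.684 = 5.229
Arc 3: start y=0.000, vy=5.229 → t=1.067, apex=1.395, x_land=79.133, impact vy=-5.229
  bounce: vy ← 0.54·5.229 = 2.824
Arc 4: start y=0.000, vy=2.824 → t=0.576, apex=0.407, x_land=87.057, impact vy=-2.824
  bounce: vy ← 0.54·2.824 = 1.525
Arc 5: start y=0.000, vy=1.525 → t=0.311, apex=0.119, x_land=91.336, impact vy=-1.525
  bounce: vy ← 0.54·1.525 = 0.823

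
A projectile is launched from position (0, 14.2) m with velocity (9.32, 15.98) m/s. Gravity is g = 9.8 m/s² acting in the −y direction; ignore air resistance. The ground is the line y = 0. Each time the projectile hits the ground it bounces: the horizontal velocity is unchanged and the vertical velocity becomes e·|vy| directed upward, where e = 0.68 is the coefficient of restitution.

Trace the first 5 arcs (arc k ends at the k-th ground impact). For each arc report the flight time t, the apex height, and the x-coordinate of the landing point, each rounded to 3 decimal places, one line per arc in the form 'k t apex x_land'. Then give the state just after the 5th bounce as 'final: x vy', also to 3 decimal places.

Arc 1: start y=14.200, vy=15.980 → t=3.988, apex=27.229, x_land=37.167, impact vy=-23.102
  bounce: vy ← 0.68·23.102 = 15.709
Arc 2: start y=0.000, vy=15.709 → t=3.206, apex=12.591, x_land=67.047, impact vy=-15.709
  bounce: vy ← 0.68·15.709 = 10.682
Arc 3: start y=0.000, vy=10.682 → t=2.180, apex=5.822, x_land=87.364, impact vy=-10.682
  bounce: vy ← 0.68·10.682 = 7.264
Arc 4: start y=0.000, vy=7.264 → t=1.482, apex=2.692, x_land=101.181, impact vy=-7.264
  bounce: vy ← 0.68·7.264 = 4.939
Arc 5: start y=0.000, vy=4.939 → t=1.008, apex=1.245, x_land=110.576, impact vy=-4.939
  bounce: vy ← 0.68·4.939 = 3.359

1 3.988 27.229 37.167
2 3.206 12.591 67.047
3 2.180 5.822 87.364
4 1.482 2.692 101.181
5 1.008 1.245 110.576
final: 110.576 3.359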